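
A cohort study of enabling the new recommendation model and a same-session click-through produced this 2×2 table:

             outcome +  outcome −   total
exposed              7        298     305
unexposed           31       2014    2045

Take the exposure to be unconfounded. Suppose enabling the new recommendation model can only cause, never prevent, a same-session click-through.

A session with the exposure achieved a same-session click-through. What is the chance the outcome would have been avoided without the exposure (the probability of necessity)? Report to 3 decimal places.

p₁ = P(outcome | exposed) = 7/305 = 0.022951
p₀ = P(outcome | unexposed) = 31/2045 = 0.015159
Under exogeneity and monotonicity, PN = (p₁ − p₀) / p₁.
PN = (0.022951 − 0.015159) / 0.022951 = 0.0077919 / 0.022951 ≈ 0.3395

PN ≈ 0.340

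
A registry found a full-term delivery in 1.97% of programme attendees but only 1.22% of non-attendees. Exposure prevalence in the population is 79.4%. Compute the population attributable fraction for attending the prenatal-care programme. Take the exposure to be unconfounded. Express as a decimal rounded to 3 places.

PAF ≈ 0.328

p₁ = 0.0197, p₀ = 0.0122.
Overall risk P(Y=1) = π·p₁ + (1−π)·p₀ = 0.794×0.0197 + 0.206×0.0122 = 0.018155.
Under exogeneity, PAF = [P(Y=1) − p₀] / P(Y=1).
PAF = (0.018155 − 0.0122) / 0.018155 ≈ 0.3280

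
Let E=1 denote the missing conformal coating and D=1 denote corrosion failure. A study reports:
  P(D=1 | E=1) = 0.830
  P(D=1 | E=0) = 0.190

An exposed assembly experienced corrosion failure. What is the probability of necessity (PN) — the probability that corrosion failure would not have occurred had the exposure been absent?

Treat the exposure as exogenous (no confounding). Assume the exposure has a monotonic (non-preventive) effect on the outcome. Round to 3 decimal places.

Let p₁ = 0.83, p₀ = 0.19.
Under exogeneity and monotonicity, PN = (p₁ − p₀) / p₁.
PN = (0.83 − 0.19) / 0.83 = 0.64 / 0.83 ≈ 0.7711

PN ≈ 0.771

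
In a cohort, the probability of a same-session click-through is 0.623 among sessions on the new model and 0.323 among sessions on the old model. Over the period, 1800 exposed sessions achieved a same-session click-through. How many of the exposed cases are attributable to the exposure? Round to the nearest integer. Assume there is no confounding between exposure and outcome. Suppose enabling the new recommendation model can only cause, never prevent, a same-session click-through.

about 867 cases

Let p₁ = 0.623, p₀ = 0.323.
PN = (p₁ − p₀)/p₁ = (0.623 − 0.323) / 0.623 ≈ 0.48154.
Attributable cases ≈ PN × (exposed cases) = 0.48154 × 1800 ≈ 866.77.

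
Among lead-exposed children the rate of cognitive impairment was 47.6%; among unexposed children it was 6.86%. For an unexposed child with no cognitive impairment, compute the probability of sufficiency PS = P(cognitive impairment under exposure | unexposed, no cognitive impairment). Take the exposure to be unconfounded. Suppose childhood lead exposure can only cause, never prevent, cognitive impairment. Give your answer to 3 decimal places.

p₁ = 0.476, p₀ = 0.0686.
Under exogeneity and monotonicity, PS = (p₁ − p₀) / (1 − p₀).
PS = (0.476 − 0.0686) / (1 − 0.0686) = 0.4074 / 0.9314 ≈ 0.4374

PS ≈ 0.437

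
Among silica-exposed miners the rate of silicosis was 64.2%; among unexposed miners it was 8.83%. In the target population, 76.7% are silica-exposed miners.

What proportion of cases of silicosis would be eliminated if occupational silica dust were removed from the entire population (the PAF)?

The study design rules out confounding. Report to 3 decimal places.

p₁ = 0.642, p₀ = 0.0883.
Overall risk P(Y=1) = π·p₁ + (1−π)·p₀ = 0.767×0.642 + 0.233×0.0883 = 0.51299.
Under exogeneity, PAF = [P(Y=1) − p₀] / P(Y=1).
PAF = (0.51299 − 0.0883) / 0.51299 ≈ 0.8279

PAF ≈ 0.828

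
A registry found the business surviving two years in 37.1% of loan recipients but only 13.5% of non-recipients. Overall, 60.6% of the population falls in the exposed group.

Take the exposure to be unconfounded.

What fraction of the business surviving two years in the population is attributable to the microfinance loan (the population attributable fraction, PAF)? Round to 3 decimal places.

p₁ = 0.371, p₀ = 0.135.
Overall risk P(Y=1) = π·p₁ + (1−π)·p₀ = 0.606×0.371 + 0.394×0.135 = 0.27802.
Under exogeneity, PAF = [P(Y=1) − p₀] / P(Y=1).
PAF = (0.27802 − 0.135) / 0.27802 ≈ 0.5144

PAF ≈ 0.514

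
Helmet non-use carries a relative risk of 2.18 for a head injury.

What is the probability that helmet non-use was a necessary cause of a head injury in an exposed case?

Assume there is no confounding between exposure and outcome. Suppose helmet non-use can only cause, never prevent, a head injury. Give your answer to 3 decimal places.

PN ≈ 0.541

Under exogeneity and monotonicity, PN = (RR − 1) / RR = 1 − 1/RR.
PN = (2.18 − 1) / 2.18 = 1.18 / 2.18 ≈ 0.5413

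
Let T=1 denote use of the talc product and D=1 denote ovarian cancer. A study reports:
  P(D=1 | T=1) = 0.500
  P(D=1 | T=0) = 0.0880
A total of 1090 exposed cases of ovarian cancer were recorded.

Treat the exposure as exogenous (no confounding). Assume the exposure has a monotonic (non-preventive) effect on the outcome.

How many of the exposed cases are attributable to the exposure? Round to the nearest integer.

about 898 cases

Let p₁ = 0.5, p₀ = 0.088.
PN = (p₁ − p₀)/p₁ = (0.5 − 0.088) / 0.5 ≈ 0.82400.
Attributable cases ≈ PN × (exposed cases) = 0.82400 × 1090 ≈ 898.16.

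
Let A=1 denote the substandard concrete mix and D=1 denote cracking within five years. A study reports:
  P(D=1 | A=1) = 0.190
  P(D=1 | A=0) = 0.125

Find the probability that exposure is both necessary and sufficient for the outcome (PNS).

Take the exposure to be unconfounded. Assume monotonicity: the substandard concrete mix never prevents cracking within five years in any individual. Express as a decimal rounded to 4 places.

Let p₁ = 0.19, p₀ = 0.125.
Under exogeneity and monotonicity, PNS = p₁ − p₀.
PNS = 0.19 − 0.125 = 0.065

PNS ≈ 0.0650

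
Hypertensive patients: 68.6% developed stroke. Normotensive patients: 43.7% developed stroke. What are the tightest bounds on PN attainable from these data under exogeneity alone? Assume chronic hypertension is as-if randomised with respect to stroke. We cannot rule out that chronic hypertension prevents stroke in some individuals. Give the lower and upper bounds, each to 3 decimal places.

0.363 ≤ PN ≤ 0.821

p₁ = 0.686, p₀ = 0.437.
Under exogeneity alone the bounds on PN are max{0,(p₁−p₀)/p₁} ≤ PN ≤ min{1,(1−p₀)/p₁}.
  lower = (p₁ − p₀)/p₁ = 0.249 / 0.686 ≈ 0.3630
  upper = min{1, (1 − p₀)/p₁} = 0.563 / 0.686 ≈ 0.8207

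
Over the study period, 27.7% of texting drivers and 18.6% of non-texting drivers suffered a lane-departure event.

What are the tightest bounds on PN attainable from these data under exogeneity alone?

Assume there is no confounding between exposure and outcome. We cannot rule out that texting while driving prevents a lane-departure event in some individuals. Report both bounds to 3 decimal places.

0.329 ≤ PN ≤ 1.000

p₁ = 0.277, p₀ = 0.186.
Under exogeneity alone the bounds on PN are max{0,(p₁−p₀)/p₁} ≤ PN ≤ min{1,(1−p₀)/p₁}.
  lower = (p₁ − p₀)/p₁ = 0.091 / 0.277 ≈ 0.3285
  upper = min{1, (1 − p₀)/p₁} = 0.814 / 0.277 ≈ 2.9386 → capped at 1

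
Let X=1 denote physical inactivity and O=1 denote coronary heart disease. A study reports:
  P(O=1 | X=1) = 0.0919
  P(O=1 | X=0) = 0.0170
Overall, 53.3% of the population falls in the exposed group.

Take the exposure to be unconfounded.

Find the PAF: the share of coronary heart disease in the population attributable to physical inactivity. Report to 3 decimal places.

PAF ≈ 0.701

Let p₁ = 0.0919, p₀ = 0.017.
Overall risk P(Y=1) = π·p₁ + (1−π)·p₀ = 0.533×0.0919 + 0.467×0.017 = 0.056922.
Under exogeneity, PAF = [P(Y=1) − p₀] / P(Y=1).
PAF = (0.056922 − 0.017) / 0.056922 ≈ 0.7013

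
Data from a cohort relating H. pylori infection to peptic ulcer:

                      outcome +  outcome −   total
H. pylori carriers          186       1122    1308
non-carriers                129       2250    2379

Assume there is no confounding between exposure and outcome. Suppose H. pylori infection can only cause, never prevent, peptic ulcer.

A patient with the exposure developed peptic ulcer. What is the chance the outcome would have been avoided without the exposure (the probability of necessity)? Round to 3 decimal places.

p₁ = P(outcome | exposed) = 186/1308 = 0.1422
p₀ = P(outcome | unexposed) = 129/2379 = 0.054224
Under exogeneity and monotonicity, PN = (p₁ − p₀) / p₁.
PN = (0.1422 − 0.054224) / 0.1422 = 0.087977 / 0.1422 ≈ 0.6187

PN ≈ 0.619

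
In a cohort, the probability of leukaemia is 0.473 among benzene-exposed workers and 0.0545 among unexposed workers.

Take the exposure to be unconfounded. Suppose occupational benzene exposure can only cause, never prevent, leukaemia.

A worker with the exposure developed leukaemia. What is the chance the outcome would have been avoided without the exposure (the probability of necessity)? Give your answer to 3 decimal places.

Let p₁ = 0.473, p₀ = 0.0545.
Under exogeneity and monotonicity, PN = (p₁ − p₀) / p₁.
PN = (0.473 − 0.0545) / 0.473 = 0.4185 / 0.473 ≈ 0.8848

PN ≈ 0.885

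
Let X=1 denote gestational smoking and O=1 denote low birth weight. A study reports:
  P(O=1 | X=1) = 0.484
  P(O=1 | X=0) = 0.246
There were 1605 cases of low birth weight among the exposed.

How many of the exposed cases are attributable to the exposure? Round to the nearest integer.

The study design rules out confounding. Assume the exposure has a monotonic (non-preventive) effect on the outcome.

about 789 cases

Let p₁ = 0.484, p₀ = 0.246.
PN = (p₁ − p₀)/p₁ = (0.484 − 0.246) / 0.484 ≈ 0.49174.
Attributable cases ≈ PN × (exposed cases) = 0.49174 × 1605 ≈ 789.24.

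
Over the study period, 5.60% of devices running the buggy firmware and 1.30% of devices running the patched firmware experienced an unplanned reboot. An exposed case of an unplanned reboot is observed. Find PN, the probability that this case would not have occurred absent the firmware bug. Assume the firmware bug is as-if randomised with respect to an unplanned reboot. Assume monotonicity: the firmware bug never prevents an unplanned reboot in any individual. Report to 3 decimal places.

p₁ = 0.056, p₀ = 0.013.
Under exogeneity and monotonicity, PN = (p₁ − p₀) / p₁.
PN = (0.056 − 0.013) / 0.056 = 0.043 / 0.056 ≈ 0.7679

PN ≈ 0.768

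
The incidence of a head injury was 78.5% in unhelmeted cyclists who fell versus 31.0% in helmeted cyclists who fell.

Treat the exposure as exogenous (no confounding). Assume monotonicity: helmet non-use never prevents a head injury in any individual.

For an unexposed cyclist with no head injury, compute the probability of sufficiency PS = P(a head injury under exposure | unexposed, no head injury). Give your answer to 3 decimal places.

PS ≈ 0.688

p₁ = 0.785, p₀ = 0.31.
Under exogeneity and monotonicity, PS = (p₁ − p₀) / (1 − p₀).
PS = (0.785 − 0.31) / (1 − 0.31) = 0.475 / 0.69 ≈ 0.6884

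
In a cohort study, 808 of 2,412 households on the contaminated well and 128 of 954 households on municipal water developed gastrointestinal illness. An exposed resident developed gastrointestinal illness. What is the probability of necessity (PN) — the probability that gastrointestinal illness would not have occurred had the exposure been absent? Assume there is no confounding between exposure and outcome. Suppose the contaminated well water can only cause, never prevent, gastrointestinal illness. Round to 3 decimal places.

PN ≈ 0.599

p₁ = P(outcome | exposed) = 808/2412 = 0.33499
p₀ = P(outcome | unexposed) = 128/954 = 0.13417
Under exogeneity and monotonicity, PN = (p₁ − p₀) / p₁.
PN = (0.33499 − 0.13417) / 0.33499 = 0.20082 / 0.33499 ≈ 0.5995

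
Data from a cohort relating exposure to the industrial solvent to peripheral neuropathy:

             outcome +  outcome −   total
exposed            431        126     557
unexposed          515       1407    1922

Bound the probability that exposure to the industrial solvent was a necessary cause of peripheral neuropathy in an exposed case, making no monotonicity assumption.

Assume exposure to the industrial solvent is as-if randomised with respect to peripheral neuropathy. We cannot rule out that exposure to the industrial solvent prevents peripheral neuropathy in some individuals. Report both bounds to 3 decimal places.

0.654 ≤ PN ≤ 0.946

p₁ = P(outcome | exposed) = 431/557 = 0.77379
p₀ = P(outcome | unexposed) = 515/1922 = 0.26795
Under exogeneity alone the bounds on PN are max{0,(p₁−p₀)/p₁} ≤ PN ≤ min{1,(1−p₀)/p₁}.
  lower = (p₁ − p₀)/p₁ = 0.50584 / 0.77379 ≈ 0.6537
  upper = min{1, (1 − p₀)/p₁} = 0.73205 / 0.77379 ≈ 0.9461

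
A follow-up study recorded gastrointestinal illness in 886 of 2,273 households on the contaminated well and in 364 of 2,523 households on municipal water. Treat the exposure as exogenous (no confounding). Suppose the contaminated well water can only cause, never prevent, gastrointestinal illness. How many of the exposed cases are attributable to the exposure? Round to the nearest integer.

about 558 cases

p₁ = P(outcome | exposed) = 886/2273 = 0.38979
p₀ = P(outcome | unexposed) = 364/2523 = 0.14427
PN = (p₁ − p₀)/p₁ = (0.38979 − 0.14427) / 0.38979 ≈ 0.62987.
Attributable cases ≈ PN × (exposed cases) = 0.62987 × 886 ≈ 558.07.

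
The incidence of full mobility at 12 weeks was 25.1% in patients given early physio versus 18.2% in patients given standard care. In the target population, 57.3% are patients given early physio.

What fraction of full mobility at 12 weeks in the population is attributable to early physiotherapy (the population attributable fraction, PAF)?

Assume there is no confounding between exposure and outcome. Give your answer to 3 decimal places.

p₁ = 0.251, p₀ = 0.182.
Overall risk P(Y=1) = π·p₁ + (1−π)·p₀ = 0.573×0.251 + 0.427×0.182 = 0.22154.
Under exogeneity, PAF = [P(Y=1) − p₀] / P(Y=1).
PAF = (0.22154 − 0.182) / 0.22154 ≈ 0.1785

PAF ≈ 0.178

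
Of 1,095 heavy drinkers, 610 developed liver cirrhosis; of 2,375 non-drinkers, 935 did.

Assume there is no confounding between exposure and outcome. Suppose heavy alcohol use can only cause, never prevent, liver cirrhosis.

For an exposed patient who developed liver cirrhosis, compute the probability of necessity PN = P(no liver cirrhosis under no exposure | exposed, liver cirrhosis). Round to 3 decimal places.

PN ≈ 0.293

p₁ = P(outcome | exposed) = 610/1095 = 0.55708
p₀ = P(outcome | unexposed) = 935/2375 = 0.39368
Under exogeneity and monotonicity, PN = (p₁ − p₀) / p₁.
PN = (0.55708 − 0.39368) / 0.55708 = 0.16339 / 0.55708 ≈ 0.2933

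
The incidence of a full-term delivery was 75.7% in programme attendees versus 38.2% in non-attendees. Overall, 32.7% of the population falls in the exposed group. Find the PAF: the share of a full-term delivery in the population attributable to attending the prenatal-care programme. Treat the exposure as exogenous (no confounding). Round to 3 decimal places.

PAF ≈ 0.243

p₁ = 0.757, p₀ = 0.382.
Overall risk P(Y=1) = π·p₁ + (1−π)·p₀ = 0.327×0.757 + 0.673×0.382 = 0.50463.
Under exogeneity, PAF = [P(Y=1) − p₀] / P(Y=1).
PAF = (0.50463 − 0.382) / 0.50463 ≈ 0.2430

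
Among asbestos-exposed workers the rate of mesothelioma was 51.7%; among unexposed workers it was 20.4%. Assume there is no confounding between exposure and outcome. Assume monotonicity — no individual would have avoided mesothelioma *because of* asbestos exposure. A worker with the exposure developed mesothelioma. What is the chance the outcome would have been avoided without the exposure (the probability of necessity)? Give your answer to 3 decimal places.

p₁ = 0.517, p₀ = 0.204.
Under exogeneity and monotonicity, PN = (p₁ − p₀) / p₁.
PN = (0.517 − 0.204) / 0.517 = 0.313 / 0.517 ≈ 0.6054

PN ≈ 0.605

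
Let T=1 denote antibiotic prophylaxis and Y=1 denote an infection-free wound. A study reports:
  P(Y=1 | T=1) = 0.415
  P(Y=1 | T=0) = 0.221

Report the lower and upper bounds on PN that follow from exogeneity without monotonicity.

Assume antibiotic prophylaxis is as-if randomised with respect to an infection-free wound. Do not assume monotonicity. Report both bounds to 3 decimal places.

0.467 ≤ PN ≤ 1.000

Let p₁ = 0.415, p₀ = 0.221.
Under exogeneity alone the bounds on PN are max{0,(p₁−p₀)/p₁} ≤ PN ≤ min{1,(1−p₀)/p₁}.
  lower = (p₁ − p₀)/p₁ = 0.194 / 0.415 ≈ 0.4675
  upper = min{1, (1 − p₀)/p₁} = 0.779 / 0.415 ≈ 1.8771 → capped at 1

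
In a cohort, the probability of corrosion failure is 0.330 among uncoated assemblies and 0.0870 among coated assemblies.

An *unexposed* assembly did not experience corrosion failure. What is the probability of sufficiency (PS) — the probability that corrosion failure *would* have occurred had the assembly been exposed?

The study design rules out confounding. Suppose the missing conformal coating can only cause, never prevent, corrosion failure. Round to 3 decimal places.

PS ≈ 0.266

Let p₁ = 0.33, p₀ = 0.087.
Under exogeneity and monotonicity, PS = (p₁ − p₀) / (1 − p₀).
PS = (0.33 − 0.087) / (1 − 0.087) = 0.243 / 0.913 ≈ 0.2662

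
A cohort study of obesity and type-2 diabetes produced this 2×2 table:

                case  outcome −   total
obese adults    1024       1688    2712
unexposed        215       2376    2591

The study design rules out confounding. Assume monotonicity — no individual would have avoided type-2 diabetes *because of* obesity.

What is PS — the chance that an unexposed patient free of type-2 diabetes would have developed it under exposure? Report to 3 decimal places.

PS ≈ 0.321

p₁ = P(outcome | exposed) = 1024/2712 = 0.37758
p₀ = P(outcome | unexposed) = 215/2591 = 0.08298
Under exogeneity and monotonicity, PS = (p₁ − p₀)/(1 − p₀).
PS = (0.37758 − 0.08298) / 0.91702 ≈ 0.3213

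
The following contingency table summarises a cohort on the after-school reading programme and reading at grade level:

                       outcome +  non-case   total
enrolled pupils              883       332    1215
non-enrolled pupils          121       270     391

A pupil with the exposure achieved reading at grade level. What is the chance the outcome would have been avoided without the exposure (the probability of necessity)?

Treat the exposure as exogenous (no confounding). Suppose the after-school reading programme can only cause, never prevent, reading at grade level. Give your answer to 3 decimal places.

p₁ = P(outcome | exposed) = 883/1215 = 0.72675
p₀ = P(outcome | unexposed) = 121/391 = 0.30946
Under exogeneity and monotonicity, PN = (p₁ − p₀)/p₁.
PN = (0.72675 − 0.30946) / 0.72675 ≈ 0.5742

PN ≈ 0.574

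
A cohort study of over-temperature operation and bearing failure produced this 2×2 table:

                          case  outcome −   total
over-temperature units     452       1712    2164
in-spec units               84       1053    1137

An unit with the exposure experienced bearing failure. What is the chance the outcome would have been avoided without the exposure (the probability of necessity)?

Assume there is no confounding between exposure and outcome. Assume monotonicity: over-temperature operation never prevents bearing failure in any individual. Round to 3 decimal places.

PN ≈ 0.646

p₁ = P(outcome | exposed) = 452/2164 = 0.20887
p₀ = P(outcome | unexposed) = 84/1137 = 0.073879
Under exogeneity and monotonicity, PN = (p₁ − p₀)/p₁.
PN = (0.20887 − 0.073879) / 0.20887 ≈ 0.6463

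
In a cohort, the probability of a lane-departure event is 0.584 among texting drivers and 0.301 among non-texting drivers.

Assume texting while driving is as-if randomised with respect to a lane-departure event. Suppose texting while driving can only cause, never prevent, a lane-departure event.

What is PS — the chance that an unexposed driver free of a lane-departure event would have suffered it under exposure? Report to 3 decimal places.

PS ≈ 0.405

Let p₁ = 0.584, p₀ = 0.301.
Under exogeneity and monotonicity, PS = (p₁ − p₀) / (1 − p₀).
PS = (0.584 − 0.301) / (1 − 0.301) = 0.283 / 0.699 ≈ 0.4049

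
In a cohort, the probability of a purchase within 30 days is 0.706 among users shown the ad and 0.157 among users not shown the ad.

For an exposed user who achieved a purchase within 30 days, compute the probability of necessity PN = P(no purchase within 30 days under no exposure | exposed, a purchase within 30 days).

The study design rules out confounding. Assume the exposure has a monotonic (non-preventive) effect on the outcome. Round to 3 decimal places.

Let p₁ = 0.706, p₀ = 0.157.
Under exogeneity and monotonicity, PN = (p₁ − p₀) / p₁.
PN = (0.706 − 0.157) / 0.706 = 0.549 / 0.706 ≈ 0.7776

PN ≈ 0.778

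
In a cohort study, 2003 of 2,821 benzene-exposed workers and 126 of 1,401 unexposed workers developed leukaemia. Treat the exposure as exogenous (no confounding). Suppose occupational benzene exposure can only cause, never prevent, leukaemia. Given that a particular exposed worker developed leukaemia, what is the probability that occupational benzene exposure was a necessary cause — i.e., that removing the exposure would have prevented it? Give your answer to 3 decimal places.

PN ≈ 0.873

p₁ = P(outcome | exposed) = 2003/2821 = 0.71003
p₀ = P(outcome | unexposed) = 126/1401 = 0.089936
Under exogeneity and monotonicity, PN = (p₁ − p₀) / p₁.
PN = (0.71003 − 0.089936) / 0.71003 = 0.6201 / 0.71003 ≈ 0.8733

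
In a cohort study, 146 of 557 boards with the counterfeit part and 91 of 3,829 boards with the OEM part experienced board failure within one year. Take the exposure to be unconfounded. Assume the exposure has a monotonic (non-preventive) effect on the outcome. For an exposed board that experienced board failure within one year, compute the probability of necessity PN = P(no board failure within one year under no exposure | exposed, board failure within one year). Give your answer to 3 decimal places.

PN ≈ 0.909

p₁ = P(outcome | exposed) = 146/557 = 0.26212
p₀ = P(outcome | unexposed) = 91/3829 = 0.023766
Under exogeneity and monotonicity, PN = (p₁ − p₀) / p₁.
PN = (0.26212 − 0.023766) / 0.26212 = 0.23835 / 0.26212 ≈ 0.9093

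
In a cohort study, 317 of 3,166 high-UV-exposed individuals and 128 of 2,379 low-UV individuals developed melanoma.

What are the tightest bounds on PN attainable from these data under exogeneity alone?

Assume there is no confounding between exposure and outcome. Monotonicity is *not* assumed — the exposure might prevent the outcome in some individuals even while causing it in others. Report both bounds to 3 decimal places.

p₁ = P(outcome | exposed) = 317/3166 = 0.10013
p₀ = P(outcome | unexposed) = 128/2379 = 0.053804
Under exogeneity alone the bounds on PN are max{0,(p₁−p₀)/p₁} ≤ PN ≤ min{1,(1−p₀)/p₁}.
  lower = (p₁ − p₀)/p₁ = 0.046322 / 0.10013 ≈ 0.4626
  upper = min{1, (1 − p₀)/p₁} = 0.9462 / 0.10013 ≈ 9.4500 → capped at 1

0.463 ≤ PN ≤ 1.000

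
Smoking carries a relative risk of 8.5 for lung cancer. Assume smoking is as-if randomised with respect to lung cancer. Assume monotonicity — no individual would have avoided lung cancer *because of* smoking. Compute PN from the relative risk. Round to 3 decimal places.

Under exogeneity and monotonicity, PN = (RR − 1) / RR = 1 − 1/RR.
PN = (8.5 − 1) / 8.5 = 7.5 / 8.5 ≈ 0.8824

PN ≈ 0.882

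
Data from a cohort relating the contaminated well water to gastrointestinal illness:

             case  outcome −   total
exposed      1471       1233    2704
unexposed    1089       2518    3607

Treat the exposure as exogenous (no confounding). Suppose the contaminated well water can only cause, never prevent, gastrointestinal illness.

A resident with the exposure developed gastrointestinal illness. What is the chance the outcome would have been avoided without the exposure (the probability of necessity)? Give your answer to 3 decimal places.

p₁ = P(outcome | exposed) = 1471/2704 = 0.54401
p₀ = P(outcome | unexposed) = 1089/3607 = 0.30191
Under exogeneity and monotonicity, PN = (p₁ − p₀) / p₁.
PN = (0.54401 − 0.30191) / 0.54401 = 0.2421 / 0.54401 ≈ 0.4450

PN ≈ 0.445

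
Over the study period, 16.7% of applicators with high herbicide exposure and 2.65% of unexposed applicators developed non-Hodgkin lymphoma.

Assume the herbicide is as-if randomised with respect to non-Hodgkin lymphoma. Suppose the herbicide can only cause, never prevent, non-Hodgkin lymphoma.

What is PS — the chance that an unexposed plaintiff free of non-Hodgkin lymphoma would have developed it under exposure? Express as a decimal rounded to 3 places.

PS ≈ 0.144

p₁ = 0.167, p₀ = 0.0265.
Under exogeneity and monotonicity, PS = (p₁ − p₀) / (1 − p₀).
PS = (0.167 − 0.0265) / (1 − 0.0265) = 0.1405 / 0.9735 ≈ 0.1443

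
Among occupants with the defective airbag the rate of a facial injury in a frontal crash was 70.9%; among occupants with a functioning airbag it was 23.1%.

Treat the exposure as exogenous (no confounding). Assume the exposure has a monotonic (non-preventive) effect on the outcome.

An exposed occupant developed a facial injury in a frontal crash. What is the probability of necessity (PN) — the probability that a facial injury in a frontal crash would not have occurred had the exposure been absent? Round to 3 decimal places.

p₁ = 0.709, p₀ = 0.231.
Under exogeneity and monotonicity, PN = (p₁ − p₀) / p₁.
PN = (0.709 − 0.231) / 0.709 = 0.478 / 0.709 ≈ 0.6742

PN ≈ 0.674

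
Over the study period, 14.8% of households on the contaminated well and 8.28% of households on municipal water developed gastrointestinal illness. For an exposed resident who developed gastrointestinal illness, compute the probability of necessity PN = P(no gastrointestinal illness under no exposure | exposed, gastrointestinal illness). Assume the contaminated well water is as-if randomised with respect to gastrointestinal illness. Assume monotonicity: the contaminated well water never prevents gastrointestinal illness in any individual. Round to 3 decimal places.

PN ≈ 0.441

p₁ = 0.148, p₀ = 0.0828.
Under exogeneity and monotonicity, PN = (p₁ − p₀) / p₁.
PN = (0.148 − 0.0828) / 0.148 = 0.0652 / 0.148 ≈ 0.4405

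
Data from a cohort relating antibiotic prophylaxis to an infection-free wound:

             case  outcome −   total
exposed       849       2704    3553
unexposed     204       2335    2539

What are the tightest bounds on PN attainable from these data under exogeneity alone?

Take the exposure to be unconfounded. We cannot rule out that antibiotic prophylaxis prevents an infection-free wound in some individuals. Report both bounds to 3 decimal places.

0.664 ≤ PN ≤ 1.000

p₁ = P(outcome | exposed) = 849/3553 = 0.23895
p₀ = P(outcome | unexposed) = 204/2539 = 0.080347
Under exogeneity alone the bounds on PN are max{0,(p₁−p₀)/p₁} ≤ PN ≤ min{1,(1−p₀)/p₁}.
  lower = (p₁ − p₀)/p₁ = 0.15861 / 0.23895 ≈ 0.6638
  upper = min{1, (1 − p₀)/p₁} = 0.91965 / 0.23895 ≈ 3.8487 → capped at 1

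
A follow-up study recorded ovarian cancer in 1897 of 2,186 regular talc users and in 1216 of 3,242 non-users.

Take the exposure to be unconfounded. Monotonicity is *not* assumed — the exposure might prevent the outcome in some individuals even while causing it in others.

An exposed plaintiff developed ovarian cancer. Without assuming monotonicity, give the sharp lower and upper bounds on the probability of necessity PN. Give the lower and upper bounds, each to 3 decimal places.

0.568 ≤ PN ≤ 0.720

p₁ = P(outcome | exposed) = 1897/2186 = 0.8678
p₀ = P(outcome | unexposed) = 1216/3242 = 0.37508
Under exogeneity alone the bounds on PN are max{0,(p₁−p₀)/p₁} ≤ PN ≤ min{1,(1−p₀)/p₁}.
  lower = (p₁ − p₀)/p₁ = 0.49272 / 0.8678 ≈ 0.5678
  upper = min{1, (1 − p₀)/p₁} = 0.62492 / 0.8678 ≈ 0.7201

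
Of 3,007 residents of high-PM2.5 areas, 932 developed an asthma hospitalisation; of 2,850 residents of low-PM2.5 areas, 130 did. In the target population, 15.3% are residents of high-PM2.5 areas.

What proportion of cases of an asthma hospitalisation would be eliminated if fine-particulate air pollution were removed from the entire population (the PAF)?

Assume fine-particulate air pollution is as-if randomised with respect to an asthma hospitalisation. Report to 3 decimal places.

PAF ≈ 0.470

p₁ = P(outcome | exposed) = 932/3007 = 0.30994
p₀ = P(outcome | unexposed) = 130/2850 = 0.045614
Overall risk P(Y=1) = π·p₁ + (1−π)·p₀ = 0.153×0.30994 + 0.847×0.045614 = 0.086056.
Under exogeneity, PAF = [P(Y=1) − p₀] / P(Y=1).
PAF = (0.086056 − 0.045614) / 0.086056 ≈ 0.4700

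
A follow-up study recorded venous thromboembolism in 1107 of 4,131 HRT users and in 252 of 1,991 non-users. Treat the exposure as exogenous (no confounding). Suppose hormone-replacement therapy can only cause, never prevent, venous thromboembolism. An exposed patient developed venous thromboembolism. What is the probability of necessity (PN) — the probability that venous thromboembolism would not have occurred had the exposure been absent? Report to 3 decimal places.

PN ≈ 0.528

p₁ = P(outcome | exposed) = 1107/4131 = 0.26797
p₀ = P(outcome | unexposed) = 252/1991 = 0.12657
Under exogeneity and monotonicity, PN = (p₁ − p₀) / p₁.
PN = (0.26797 − 0.12657) / 0.26797 = 0.1414 / 0.26797 ≈ 0.5277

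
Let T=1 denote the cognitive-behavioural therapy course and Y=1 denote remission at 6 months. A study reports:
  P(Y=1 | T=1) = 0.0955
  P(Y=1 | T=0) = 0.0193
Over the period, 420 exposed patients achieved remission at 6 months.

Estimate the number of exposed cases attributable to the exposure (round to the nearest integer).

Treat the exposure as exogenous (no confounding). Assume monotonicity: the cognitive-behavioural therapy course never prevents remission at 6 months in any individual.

about 335 cases

Let p₁ = 0.0955, p₀ = 0.0193.
PN = (p₁ − p₀)/p₁ = (0.0955 − 0.0193) / 0.0955 ≈ 0.79791.
Attributable cases ≈ PN × (exposed cases) = 0.79791 × 420 ≈ 335.12.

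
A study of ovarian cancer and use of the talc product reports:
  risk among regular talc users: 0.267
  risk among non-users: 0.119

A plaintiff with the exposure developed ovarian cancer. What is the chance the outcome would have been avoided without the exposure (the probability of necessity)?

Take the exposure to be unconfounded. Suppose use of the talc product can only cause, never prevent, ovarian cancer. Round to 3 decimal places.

PN ≈ 0.554

Let p₁ = 0.267, p₀ = 0.119.
Under exogeneity and monotonicity, PN = (p₁ − p₀) / p₁.
PN = (0.267 − 0.119) / 0.267 = 0.148 / 0.267 ≈ 0.5543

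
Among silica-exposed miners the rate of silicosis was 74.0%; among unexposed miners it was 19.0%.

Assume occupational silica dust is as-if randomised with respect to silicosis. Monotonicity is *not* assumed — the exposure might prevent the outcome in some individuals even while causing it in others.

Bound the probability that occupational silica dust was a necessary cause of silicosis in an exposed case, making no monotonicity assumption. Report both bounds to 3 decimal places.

0.743 ≤ PN ≤ 1.000

p₁ = 0.74, p₀ = 0.19.
Under exogeneity alone the bounds on PN are max{0,(p₁−p₀)/p₁} ≤ PN ≤ min{1,(1−p₀)/p₁}.
  lower = (p₁ − p₀)/p₁ = 0.55 / 0.74 ≈ 0.7432
  upper = min{1, (1 − p₀)/p₁} = 0.81 / 0.74 ≈ 1.0946 → capped at 1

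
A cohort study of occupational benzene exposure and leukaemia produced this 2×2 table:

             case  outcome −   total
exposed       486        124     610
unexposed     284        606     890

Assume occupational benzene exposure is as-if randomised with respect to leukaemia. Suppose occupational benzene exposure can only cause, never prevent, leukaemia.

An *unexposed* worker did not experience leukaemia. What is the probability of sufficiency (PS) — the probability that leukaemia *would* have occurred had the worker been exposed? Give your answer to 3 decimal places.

PS ≈ 0.701

p₁ = P(outcome | exposed) = 486/610 = 0.79672
p₀ = P(outcome | unexposed) = 284/890 = 0.3191
Under exogeneity and monotonicity, PS = (p₁ − p₀)/(1 − p₀).
PS = (0.79672 − 0.3191) / 0.6809 ≈ 0.7015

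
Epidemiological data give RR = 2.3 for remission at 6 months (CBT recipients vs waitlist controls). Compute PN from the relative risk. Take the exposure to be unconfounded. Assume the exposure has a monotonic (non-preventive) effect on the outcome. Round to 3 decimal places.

PN ≈ 0.565

Under exogeneity and monotonicity, PN = (RR − 1) / RR = 1 − 1/RR.
PN = (2.3 − 1) / 2.3 = 1.3 / 2.3 ≈ 0.5652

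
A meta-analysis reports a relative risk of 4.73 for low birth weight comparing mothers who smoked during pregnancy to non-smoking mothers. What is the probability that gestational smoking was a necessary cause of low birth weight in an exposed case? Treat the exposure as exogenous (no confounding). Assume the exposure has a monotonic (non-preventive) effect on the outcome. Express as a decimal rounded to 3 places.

PN ≈ 0.789

Under exogeneity and monotonicity, PN = (RR − 1) / RR = 1 − 1/RR.
PN = (4.73 − 1) / 4.73 = 3.73 / 4.73 ≈ 0.7886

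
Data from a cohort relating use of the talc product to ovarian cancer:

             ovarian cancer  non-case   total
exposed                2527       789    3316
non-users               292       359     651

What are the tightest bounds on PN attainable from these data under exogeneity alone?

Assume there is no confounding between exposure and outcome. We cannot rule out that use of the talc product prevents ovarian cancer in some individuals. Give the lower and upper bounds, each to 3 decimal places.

0.411 ≤ PN ≤ 0.724

p₁ = P(outcome | exposed) = 2527/3316 = 0.76206
p₀ = P(outcome | unexposed) = 292/651 = 0.44854
Under exogeneity alone the bounds on PN are max{0,(p₁−p₀)/p₁} ≤ PN ≤ min{1,(1−p₀)/p₁}.
  lower = (p₁ − p₀)/p₁ = 0.31352 / 0.76206 ≈ 0.4114
  upper = min{1, (1 − p₀)/p₁} = 0.55146 / 0.76206 ≈ 0.7236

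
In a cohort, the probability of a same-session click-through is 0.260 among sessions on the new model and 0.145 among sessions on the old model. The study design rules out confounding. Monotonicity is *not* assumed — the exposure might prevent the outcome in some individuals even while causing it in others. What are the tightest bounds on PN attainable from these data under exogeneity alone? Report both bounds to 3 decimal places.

0.442 ≤ PN ≤ 1.000

Let p₁ = 0.26, p₀ = 0.145.
Under exogeneity alone the bounds on PN are max{0,(p₁−p₀)/p₁} ≤ PN ≤ min{1,(1−p₀)/p₁}.
  lower = (p₁ − p₀)/p₁ = 0.115 / 0.26 ≈ 0.4423
  upper = min{1, (1 − p₀)/p₁} = 0.855 / 0.26 ≈ 3.2885 → capped at 1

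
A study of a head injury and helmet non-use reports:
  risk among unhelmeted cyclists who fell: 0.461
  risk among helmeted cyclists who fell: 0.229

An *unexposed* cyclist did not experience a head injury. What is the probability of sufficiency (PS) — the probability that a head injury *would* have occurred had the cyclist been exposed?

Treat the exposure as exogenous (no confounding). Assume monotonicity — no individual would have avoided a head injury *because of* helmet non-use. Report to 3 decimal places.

PS ≈ 0.301

Let p₁ = 0.461, p₀ = 0.229.
Under exogeneity and monotonicity, PS = (p₁ − p₀) / (1 − p₀).
PS = (0.461 − 0.229) / (1 − 0.229) = 0.232 / 0.771 ≈ 0.3009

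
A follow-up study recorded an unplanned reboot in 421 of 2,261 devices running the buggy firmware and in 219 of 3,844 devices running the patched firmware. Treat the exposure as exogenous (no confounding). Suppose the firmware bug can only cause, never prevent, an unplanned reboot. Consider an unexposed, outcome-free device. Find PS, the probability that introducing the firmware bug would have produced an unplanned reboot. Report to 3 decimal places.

PS ≈ 0.137

p₁ = P(outcome | exposed) = 421/2261 = 0.1862
p₀ = P(outcome | unexposed) = 219/3844 = 0.056972
Under exogeneity and monotonicity, PS = (p₁ − p₀) / (1 − p₀).
PS = (0.1862 − 0.056972) / (1 − 0.056972) = 0.12923 / 0.94303 ≈ 0.1370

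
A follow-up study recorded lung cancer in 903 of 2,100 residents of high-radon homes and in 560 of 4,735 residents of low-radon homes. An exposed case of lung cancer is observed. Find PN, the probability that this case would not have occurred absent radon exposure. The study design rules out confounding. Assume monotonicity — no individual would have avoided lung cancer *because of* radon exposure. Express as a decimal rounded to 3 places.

PN ≈ 0.725

p₁ = P(outcome | exposed) = 903/2100 = 0.43
p₀ = P(outcome | unexposed) = 560/4735 = 0.11827
Under exogeneity and monotonicity, PN = (p₁ − p₀) / p₁.
PN = (0.43 − 0.11827) / 0.43 = 0.31173 / 0.43 ≈ 0.7250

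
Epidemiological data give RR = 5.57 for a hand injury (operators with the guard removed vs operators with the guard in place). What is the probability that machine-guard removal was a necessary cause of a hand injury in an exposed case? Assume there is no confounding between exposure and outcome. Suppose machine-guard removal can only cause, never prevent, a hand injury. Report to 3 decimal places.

PN ≈ 0.820

Under exogeneity and monotonicity, PN = (RR − 1) / RR = 1 − 1/RR.
PN = (5.57 − 1) / 5.57 = 4.57 / 5.57 ≈ 0.8205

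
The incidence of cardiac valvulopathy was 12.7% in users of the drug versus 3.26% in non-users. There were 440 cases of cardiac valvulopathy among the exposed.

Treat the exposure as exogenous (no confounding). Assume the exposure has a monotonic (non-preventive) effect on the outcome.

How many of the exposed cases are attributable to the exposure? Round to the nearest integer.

p₁ = 0.127, p₀ = 0.0326.
PN = (p₁ − p₀)/p₁ = (0.127 − 0.0326) / 0.127 ≈ 0.74331.
Attributable cases ≈ PN × (exposed cases) = 0.74331 × 440 ≈ 327.06.

about 327 cases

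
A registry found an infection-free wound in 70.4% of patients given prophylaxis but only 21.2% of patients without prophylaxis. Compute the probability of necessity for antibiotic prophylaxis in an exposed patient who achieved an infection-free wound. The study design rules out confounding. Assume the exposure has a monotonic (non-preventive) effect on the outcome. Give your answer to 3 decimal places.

PN ≈ 0.699

p₁ = 0.704, p₀ = 0.212.
Under exogeneity and monotonicity, PN = (p₁ − p₀) / p₁.
PN = (0.704 − 0.212) / 0.704 = 0.492 / 0.704 ≈ 0.6989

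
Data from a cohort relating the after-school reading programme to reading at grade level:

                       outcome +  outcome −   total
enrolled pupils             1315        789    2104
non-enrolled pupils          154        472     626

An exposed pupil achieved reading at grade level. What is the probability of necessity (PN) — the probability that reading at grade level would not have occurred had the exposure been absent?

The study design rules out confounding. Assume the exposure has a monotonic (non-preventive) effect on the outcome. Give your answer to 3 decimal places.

PN ≈ 0.606

p₁ = P(outcome | exposed) = 1315/2104 = 0.625
p₀ = P(outcome | unexposed) = 154/626 = 0.24601
Under exogeneity and monotonicity, PN = (p₁ − p₀)/p₁.
PN = (0.625 − 0.24601) / 0.625 ≈ 0.6064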